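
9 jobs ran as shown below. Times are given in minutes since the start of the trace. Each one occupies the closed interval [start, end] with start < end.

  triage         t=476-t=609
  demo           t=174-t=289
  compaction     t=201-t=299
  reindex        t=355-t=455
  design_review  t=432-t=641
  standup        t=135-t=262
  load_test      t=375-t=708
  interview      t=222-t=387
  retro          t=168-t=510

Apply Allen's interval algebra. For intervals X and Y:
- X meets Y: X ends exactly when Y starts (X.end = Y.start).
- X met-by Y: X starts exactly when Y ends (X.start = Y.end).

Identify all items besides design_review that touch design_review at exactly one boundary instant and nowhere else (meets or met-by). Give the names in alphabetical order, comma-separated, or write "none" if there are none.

Target design_review = [t=432, t=641].
compaction [t=201, t=299] → before → no.
demo [t=174, t=289] → before → no.
interview [t=222, t=387] → before → no.
load_test [t=375, t=708] → contains → no.
reindex [t=355, t=455] → overlaps → no.
retro [t=168, t=510] → overlaps → no.
standup [t=135, t=262] → before → no.
triage [t=476, t=609] → during → no.
Result: none.

none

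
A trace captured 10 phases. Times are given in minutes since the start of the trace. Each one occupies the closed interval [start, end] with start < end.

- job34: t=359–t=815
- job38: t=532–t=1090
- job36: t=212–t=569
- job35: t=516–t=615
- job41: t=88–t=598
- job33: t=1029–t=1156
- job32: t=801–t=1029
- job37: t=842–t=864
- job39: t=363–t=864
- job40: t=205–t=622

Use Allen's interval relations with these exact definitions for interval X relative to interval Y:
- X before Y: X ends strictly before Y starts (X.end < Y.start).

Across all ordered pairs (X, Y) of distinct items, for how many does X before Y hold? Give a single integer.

16

Checking all 90 ordered pairs for relation 'before'; matching pairs in alphabetical order:
(job34, job33): job34 before job33 ✓
(job34, job37): job34 before job37 ✓
(job35, job32): job35 before job32 ✓
(job35, job33): job35 before job33 ✓
(job35, job37): job35 before job37 ✓
(job36, job32): job36 before job32 ✓
(job36, job33): job36 before job33 ✓
(job36, job37): job36 before job37 ✓
(job37, job33): job37 before job33 ✓
(job39, job33): job39 before job33 ✓
(job40, job32): job40 before job32 ✓
(job40, job33): job40 before job33 ✓
(job40, job37): job40 before job37 ✓
(job41, job32): job41 before job32 ✓
(job41, job33): job41 before job33 ✓
(job41, job37): job41 before job37 ✓
Count: 16.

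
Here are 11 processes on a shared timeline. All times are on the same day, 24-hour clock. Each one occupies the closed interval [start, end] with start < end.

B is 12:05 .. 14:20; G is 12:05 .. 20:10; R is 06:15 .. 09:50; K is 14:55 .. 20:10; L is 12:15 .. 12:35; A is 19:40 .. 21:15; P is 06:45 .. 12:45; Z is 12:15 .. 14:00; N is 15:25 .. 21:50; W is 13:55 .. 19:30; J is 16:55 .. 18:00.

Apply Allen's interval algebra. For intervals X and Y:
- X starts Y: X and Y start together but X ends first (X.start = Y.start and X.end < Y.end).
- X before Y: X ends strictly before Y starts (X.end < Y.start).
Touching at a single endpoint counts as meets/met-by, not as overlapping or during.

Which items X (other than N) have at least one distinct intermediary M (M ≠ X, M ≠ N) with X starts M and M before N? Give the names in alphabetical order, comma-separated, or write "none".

L

Target N = [15:25, 21:50].
Intermediaries M with M before N: B, L, P, R, Z.
Via B — items with X starts B: none.
Via L — items with X starts L: none.
Via P — items with X starts P: none.
Via R — items with X starts R: none.
Via Z — items with X starts Z: L.
Union: L.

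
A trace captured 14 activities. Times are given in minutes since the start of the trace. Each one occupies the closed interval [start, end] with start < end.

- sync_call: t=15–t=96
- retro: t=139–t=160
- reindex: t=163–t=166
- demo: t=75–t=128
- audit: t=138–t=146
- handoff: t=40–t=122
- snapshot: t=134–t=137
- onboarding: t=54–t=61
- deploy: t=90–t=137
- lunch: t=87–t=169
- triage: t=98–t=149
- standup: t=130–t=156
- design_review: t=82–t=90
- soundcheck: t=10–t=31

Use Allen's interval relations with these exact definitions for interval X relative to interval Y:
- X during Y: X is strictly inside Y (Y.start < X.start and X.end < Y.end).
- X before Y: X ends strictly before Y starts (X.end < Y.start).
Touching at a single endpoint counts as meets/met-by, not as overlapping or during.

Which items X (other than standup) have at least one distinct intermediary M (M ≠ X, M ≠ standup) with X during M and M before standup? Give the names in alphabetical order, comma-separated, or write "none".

design_review, onboarding

Target standup = [t=130, t=156].
Intermediaries M with M before standup: demo, design_review, handoff, onboarding, soundcheck, sync_call.
Via demo — items with X during demo: design_review.
Via design_review — items with X during design_review: none.
Via handoff — items with X during handoff: design_review, onboarding.
Via onboarding — items with X during onboarding: none.
Via soundcheck — items with X during soundcheck: none.
Via sync_call — items with X during sync_call: design_review, onboarding.
Union: design_review, onboarding.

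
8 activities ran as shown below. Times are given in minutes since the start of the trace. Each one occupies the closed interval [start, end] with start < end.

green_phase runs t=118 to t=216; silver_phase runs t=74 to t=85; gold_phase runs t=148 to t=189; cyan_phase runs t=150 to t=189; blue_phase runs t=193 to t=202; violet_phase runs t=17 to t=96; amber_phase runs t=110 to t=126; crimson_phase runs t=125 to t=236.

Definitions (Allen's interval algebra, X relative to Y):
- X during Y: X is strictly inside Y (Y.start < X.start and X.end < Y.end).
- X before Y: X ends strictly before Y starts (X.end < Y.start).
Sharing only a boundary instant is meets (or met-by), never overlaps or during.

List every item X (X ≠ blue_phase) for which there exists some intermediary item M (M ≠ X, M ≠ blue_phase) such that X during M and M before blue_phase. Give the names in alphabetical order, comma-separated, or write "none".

silver_phase

Target blue_phase = [t=193, t=202].
Intermediaries M with M before blue_phase: amber_phase, cyan_phase, gold_phase, silver_phase, violet_phase.
Via amber_phase — items with X during amber_phase: none.
Via cyan_phase — items with X during cyan_phase: none.
Via gold_phase — items with X during gold_phase: none.
Via silver_phase — items with X during silver_phase: none.
Via violet_phase — items with X during violet_phase: silver_phase.
Union: silver_phase.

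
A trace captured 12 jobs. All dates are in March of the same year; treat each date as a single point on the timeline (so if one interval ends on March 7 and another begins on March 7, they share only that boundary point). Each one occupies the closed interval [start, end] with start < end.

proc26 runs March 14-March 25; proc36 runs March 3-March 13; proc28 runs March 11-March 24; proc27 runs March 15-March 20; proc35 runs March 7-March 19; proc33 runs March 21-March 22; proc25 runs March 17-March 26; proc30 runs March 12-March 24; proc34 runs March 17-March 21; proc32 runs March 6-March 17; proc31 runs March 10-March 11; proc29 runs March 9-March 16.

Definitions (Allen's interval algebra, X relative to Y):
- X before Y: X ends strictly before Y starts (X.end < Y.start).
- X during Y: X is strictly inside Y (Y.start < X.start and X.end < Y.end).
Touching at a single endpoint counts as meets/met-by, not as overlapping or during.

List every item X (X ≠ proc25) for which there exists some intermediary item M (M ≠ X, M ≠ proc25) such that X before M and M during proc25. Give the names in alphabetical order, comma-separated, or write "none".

proc27, proc29, proc31, proc32, proc35, proc36

Target proc25 = [March 17, March 26].
Intermediaries M with M during proc25: proc33.
Via proc33 — items with X before proc33: proc27, proc29, proc31, proc32, proc35, proc36.
Union: proc27, proc29, proc31, proc32, proc35, proc36.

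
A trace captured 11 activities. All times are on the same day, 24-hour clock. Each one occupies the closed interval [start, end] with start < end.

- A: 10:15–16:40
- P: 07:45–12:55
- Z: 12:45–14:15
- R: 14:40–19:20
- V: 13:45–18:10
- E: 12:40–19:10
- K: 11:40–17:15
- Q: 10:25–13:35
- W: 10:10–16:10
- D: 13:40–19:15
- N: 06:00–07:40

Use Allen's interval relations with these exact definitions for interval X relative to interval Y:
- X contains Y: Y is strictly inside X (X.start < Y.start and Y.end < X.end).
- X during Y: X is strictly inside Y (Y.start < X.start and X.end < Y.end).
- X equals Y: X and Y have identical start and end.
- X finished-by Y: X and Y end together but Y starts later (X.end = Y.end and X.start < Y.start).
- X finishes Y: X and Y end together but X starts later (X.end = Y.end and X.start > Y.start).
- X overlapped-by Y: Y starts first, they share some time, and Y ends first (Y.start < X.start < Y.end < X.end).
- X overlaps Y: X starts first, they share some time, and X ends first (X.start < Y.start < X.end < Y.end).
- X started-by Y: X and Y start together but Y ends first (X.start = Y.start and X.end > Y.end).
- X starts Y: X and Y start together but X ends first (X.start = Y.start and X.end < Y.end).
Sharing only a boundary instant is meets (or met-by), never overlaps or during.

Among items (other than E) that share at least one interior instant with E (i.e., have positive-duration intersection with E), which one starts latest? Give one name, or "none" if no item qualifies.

Target E = [12:40, 19:10].
A [10:15, 16:40] → overlaps → candidate.
D [13:40, 19:15] → overlapped-by → candidate.
K [11:40, 17:15] → overlaps → candidate.
N [06:00, 07:40] → before → excluded.
P [07:45, 12:55] → overlaps → candidate.
Q [10:25, 13:35] → overlaps → candidate.
R [14:40, 19:20] → overlapped-by → candidate.
V [13:45, 18:10] → during → candidate.
W [10:10, 16:10] → overlaps → candidate.
Z [12:45, 14:15] → during → candidate.
Among candidates, latest start is 14:40 → R.

R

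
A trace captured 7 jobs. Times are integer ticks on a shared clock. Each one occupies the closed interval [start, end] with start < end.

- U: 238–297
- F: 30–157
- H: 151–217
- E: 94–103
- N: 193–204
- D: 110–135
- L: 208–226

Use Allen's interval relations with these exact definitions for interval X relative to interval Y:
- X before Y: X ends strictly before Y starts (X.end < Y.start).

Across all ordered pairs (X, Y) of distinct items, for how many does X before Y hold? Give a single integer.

Checking all 42 ordered pairs for relation 'before'; matching pairs in alphabetical order:
(D, H): D before H ✓
(D, L): D before L ✓
(D, N): D before N ✓
(D, U): D before U ✓
(E, D): E before D ✓
(E, H): E before H ✓
(E, L): E before L ✓
(E, N): E before N ✓
(E, U): E before U ✓
(F, L): F before L ✓
(F, N): F before N ✓
(F, U): F before U ✓
(H, U): H before U ✓
(L, U): L before U ✓
(N, L): N before L ✓
(N, U): N before U ✓
Count: 16.

16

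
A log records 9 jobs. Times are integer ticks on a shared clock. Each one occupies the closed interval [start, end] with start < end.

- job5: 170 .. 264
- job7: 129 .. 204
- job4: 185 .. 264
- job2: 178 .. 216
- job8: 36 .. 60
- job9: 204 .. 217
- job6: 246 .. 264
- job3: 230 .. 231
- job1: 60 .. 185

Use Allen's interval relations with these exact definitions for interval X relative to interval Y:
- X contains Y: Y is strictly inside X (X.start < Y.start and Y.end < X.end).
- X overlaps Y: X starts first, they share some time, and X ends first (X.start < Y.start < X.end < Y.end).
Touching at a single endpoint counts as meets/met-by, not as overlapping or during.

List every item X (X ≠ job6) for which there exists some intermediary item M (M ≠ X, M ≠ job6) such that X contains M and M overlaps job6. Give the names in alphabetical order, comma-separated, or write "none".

none

Target job6 = [246, 264].
Intermediaries M with M overlaps job6: none.
Union: none.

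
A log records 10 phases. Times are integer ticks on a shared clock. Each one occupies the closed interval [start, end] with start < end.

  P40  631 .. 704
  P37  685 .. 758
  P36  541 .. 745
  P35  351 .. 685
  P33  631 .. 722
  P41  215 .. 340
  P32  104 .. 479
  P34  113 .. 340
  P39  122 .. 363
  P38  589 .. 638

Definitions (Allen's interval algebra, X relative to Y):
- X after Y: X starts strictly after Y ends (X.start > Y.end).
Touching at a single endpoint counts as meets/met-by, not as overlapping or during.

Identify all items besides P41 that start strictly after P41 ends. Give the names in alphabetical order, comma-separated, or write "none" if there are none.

P33, P35, P36, P37, P38, P40

Target P41 = [215, 340].
P32 [104, 479] → contains → no.
P33 [631, 722] → after → yes.
P34 [113, 340] → finished-by → no.
P35 [351, 685] → after → yes.
P36 [541, 745] → after → yes.
P37 [685, 758] → after → yes.
P38 [589, 638] → after → yes.
P39 [122, 363] → contains → no.
P40 [631, 704] → after → yes.
Result: P33, P35, P36, P37, P38, P40.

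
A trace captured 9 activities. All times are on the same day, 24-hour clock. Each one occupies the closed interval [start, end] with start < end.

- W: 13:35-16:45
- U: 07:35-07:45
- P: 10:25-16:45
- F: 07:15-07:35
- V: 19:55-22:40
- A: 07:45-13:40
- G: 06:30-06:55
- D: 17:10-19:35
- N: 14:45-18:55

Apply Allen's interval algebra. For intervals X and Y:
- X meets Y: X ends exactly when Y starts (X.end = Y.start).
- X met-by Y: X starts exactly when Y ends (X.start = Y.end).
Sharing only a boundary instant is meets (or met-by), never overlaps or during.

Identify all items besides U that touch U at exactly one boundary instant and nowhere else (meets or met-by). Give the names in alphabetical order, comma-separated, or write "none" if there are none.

Target U = [07:35, 07:45].
A [07:45, 13:40] → met-by → yes.
D [17:10, 19:35] → after → no.
F [07:15, 07:35] → meets → yes.
G [06:30, 06:55] → before → no.
N [14:45, 18:55] → after → no.
P [10:25, 16:45] → after → no.
V [19:55, 22:40] → after → no.
W [13:35, 16:45] → after → no.
Result: A, F.

A, F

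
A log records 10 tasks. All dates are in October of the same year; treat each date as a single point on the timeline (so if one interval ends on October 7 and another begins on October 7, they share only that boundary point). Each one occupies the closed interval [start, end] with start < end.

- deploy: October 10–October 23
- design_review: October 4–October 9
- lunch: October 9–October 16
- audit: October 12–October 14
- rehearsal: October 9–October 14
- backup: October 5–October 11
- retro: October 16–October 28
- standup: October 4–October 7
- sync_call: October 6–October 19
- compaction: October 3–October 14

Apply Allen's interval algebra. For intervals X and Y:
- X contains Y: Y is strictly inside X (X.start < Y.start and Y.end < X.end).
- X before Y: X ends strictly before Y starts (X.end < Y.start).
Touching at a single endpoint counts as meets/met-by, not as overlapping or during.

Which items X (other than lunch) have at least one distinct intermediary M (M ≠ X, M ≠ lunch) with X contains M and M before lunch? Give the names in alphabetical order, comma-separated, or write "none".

compaction

Target lunch = [October 9, October 16].
Intermediaries M with M before lunch: standup.
Via standup — items with X contains standup: compaction.
Union: compaction.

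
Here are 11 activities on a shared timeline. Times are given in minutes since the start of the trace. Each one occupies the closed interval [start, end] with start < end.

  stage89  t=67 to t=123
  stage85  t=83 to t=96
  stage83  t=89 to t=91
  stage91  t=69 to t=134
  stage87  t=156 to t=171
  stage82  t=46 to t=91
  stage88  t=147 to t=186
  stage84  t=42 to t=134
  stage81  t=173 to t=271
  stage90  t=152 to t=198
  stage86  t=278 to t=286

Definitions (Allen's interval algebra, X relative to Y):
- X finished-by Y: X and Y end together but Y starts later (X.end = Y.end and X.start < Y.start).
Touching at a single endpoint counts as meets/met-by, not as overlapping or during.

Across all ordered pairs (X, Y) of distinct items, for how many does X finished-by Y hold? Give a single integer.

Checking all 110 ordered pairs for relation 'finished-by'; matching pairs in alphabetical order:
(stage82, stage83): stage82 finished-by stage83 ✓
(stage84, stage91): stage84 finished-by stage91 ✓
Count: 2.

2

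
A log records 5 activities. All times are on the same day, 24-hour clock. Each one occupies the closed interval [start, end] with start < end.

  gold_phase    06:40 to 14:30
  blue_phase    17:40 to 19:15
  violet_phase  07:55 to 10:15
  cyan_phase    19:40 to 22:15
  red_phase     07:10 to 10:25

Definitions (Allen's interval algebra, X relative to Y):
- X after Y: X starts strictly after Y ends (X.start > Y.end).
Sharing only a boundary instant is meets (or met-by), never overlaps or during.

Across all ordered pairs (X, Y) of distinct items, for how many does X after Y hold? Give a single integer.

7

Checking all 20 ordered pairs for relation 'after'; matching pairs in alphabetical order:
(blue_phase, gold_phase): blue_phase after gold_phase ✓
(blue_phase, red_phase): blue_phase after red_phase ✓
(blue_phase, violet_phase): blue_phase after violet_phase ✓
(cyan_phase, blue_phase): cyan_phase after blue_phase ✓
(cyan_phase, gold_phase): cyan_phase after gold_phase ✓
(cyan_phase, red_phase): cyan_phase after red_phase ✓
(cyan_phase, violet_phase): cyan_phase after violet_phase ✓
Count: 7.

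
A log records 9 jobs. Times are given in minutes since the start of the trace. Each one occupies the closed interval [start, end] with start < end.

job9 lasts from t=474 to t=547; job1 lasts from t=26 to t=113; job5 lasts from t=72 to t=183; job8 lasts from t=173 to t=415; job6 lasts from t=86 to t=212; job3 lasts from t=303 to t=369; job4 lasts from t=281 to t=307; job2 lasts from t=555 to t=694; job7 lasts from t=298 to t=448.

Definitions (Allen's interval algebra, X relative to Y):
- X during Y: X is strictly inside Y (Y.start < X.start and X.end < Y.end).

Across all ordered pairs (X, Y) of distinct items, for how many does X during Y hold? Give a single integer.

3

Checking all 72 ordered pairs for relation 'during'; matching pairs in alphabetical order:
(job3, job7): job3 during job7 ✓
(job3, job8): job3 during job8 ✓
(job4, job8): job4 during job8 ✓
Count: 3.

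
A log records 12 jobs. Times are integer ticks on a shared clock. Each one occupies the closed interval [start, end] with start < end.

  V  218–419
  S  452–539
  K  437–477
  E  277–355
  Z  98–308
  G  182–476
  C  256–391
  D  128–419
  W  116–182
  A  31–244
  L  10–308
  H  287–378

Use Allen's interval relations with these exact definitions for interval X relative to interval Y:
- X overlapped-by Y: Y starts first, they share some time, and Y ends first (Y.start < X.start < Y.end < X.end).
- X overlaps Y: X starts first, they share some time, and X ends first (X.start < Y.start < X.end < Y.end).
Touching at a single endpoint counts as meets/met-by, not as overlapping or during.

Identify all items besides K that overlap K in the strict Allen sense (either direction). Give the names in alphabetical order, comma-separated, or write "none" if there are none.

G, S

Target K = [437, 477].
A [31, 244] → before → no.
C [256, 391] → before → no.
D [128, 419] → before → no.
E [277, 355] → before → no.
G [182, 476] → overlaps → yes.
H [287, 378] → before → no.
L [10, 308] → before → no.
S [452, 539] → overlapped-by → yes.
V [218, 419] → before → no.
W [116, 182] → before → no.
Z [98, 308] → before → no.
Result: G, S.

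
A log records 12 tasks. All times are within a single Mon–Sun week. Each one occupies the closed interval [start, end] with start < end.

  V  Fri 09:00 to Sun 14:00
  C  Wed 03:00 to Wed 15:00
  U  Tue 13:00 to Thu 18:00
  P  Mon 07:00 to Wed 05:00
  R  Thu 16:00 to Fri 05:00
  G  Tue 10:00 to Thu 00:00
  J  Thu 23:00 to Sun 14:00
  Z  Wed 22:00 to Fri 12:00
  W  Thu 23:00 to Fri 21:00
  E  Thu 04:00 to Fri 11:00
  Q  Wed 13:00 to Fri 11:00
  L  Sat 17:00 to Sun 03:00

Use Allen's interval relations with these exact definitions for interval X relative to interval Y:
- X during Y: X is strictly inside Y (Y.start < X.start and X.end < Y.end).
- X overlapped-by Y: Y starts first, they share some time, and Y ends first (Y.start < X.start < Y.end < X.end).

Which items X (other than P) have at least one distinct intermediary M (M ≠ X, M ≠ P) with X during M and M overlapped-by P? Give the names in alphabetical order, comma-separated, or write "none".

C

Target P = [Mon 07:00, Wed 05:00].
Intermediaries M with M overlapped-by P: C, G, U.
Via C — items with X during C: none.
Via G — items with X during G: C.
Via U — items with X during U: C.
Union: C.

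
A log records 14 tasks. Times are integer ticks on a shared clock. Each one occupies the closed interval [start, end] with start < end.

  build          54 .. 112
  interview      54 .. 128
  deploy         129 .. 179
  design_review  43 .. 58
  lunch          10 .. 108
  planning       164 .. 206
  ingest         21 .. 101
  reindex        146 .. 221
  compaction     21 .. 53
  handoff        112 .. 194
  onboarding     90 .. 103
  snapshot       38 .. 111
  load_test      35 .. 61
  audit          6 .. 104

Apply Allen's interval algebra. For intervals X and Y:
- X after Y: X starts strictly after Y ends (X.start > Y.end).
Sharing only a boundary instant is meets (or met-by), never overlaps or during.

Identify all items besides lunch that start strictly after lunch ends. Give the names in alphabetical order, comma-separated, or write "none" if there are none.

Target lunch = [10, 108].
audit [6, 104] → overlaps → no.
build [54, 112] → overlapped-by → no.
compaction [21, 53] → during → no.
deploy [129, 179] → after → yes.
design_review [43, 58] → during → no.
handoff [112, 194] → after → yes.
ingest [21, 101] → during → no.
interview [54, 128] → overlapped-by → no.
load_test [35, 61] → during → no.
onboarding [90, 103] → during → no.
planning [164, 206] → after → yes.
reindex [146, 221] → after → yes.
snapshot [38, 111] → overlapped-by → no.
Result: deploy, handoff, planning, reindex.

deploy, handoff, planning, reindex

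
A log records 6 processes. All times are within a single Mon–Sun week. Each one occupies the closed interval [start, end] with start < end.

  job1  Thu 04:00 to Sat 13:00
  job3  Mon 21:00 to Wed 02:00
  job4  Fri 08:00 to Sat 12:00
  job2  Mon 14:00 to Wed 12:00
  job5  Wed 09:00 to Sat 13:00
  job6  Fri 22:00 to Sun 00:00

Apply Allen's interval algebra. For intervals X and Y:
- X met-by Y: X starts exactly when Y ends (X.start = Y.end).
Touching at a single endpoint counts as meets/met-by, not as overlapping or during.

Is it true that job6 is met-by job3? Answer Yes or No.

No

job6 = [Fri 22:00, Sun 00:00], job3 = [Mon 21:00, Wed 02:00].
Actual relation of job6 to job3: after.
Asked whether 'met-by' holds → No.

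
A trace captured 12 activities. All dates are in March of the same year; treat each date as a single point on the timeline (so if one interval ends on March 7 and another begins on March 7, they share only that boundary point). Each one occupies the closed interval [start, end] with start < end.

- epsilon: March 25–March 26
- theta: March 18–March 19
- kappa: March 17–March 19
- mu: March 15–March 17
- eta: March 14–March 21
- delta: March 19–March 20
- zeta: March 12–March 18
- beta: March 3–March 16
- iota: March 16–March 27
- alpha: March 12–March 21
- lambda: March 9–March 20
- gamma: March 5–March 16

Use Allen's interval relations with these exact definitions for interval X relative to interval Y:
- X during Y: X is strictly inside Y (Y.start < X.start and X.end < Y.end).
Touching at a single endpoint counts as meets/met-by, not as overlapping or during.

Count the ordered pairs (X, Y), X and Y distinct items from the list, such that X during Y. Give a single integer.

17

Checking all 132 ordered pairs for relation 'during'; matching pairs in alphabetical order:
(delta, alpha): delta during alpha ✓
(delta, eta): delta during eta ✓
(delta, iota): delta during iota ✓
(epsilon, iota): epsilon during iota ✓
(kappa, alpha): kappa during alpha ✓
(kappa, eta): kappa during eta ✓
(kappa, iota): kappa during iota ✓
(kappa, lambda): kappa during lambda ✓
(mu, alpha): mu during alpha ✓
(mu, eta): mu during eta ✓
(mu, lambda): mu during lambda ✓
(mu, zeta): mu during zeta ✓
(theta, alpha): theta during alpha ✓
(theta, eta): theta during eta ✓
(theta, iota): theta during iota ✓
(theta, lambda): theta during lambda ✓
(zeta, lambda): zeta during lambda ✓
Count: 17.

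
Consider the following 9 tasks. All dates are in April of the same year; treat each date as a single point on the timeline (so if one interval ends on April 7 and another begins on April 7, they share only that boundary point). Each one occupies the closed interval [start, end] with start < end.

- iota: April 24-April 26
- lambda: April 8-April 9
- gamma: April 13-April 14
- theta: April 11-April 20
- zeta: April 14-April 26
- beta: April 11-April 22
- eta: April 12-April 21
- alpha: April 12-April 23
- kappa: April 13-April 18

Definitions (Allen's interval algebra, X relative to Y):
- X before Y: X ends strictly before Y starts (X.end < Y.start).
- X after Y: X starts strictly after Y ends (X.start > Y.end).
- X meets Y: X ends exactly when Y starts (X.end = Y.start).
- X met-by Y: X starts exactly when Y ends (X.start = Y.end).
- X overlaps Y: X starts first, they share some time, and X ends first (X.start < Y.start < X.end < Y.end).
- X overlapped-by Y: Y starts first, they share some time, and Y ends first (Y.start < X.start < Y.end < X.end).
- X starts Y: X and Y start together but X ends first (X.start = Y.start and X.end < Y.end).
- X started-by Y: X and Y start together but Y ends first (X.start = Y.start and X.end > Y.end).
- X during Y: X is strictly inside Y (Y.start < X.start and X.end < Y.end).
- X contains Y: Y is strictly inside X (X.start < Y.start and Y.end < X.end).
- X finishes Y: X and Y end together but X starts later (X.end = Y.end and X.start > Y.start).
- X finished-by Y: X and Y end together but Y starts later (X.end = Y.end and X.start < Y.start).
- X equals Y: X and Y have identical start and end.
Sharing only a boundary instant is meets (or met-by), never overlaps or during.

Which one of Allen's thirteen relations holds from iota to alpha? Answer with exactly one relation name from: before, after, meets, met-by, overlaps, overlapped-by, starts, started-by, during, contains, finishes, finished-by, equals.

after

iota = [April 24, April 26]; alpha = [April 12, April 23].
Compare endpoints: iota.start > alpha.start, iota.start > alpha.end, iota.end > alpha.start, iota.end > alpha.end.
That pattern is 'after'.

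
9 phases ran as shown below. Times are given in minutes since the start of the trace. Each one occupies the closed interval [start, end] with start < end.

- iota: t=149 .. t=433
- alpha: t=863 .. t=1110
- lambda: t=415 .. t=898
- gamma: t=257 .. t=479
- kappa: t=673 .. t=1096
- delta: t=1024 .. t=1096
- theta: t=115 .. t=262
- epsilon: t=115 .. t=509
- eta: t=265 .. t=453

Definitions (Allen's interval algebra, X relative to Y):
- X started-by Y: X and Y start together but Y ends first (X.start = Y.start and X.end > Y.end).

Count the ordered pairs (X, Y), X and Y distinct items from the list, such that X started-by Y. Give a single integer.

1

Checking all 72 ordered pairs for relation 'started-by'; matching pairs in alphabetical order:
(epsilon, theta): epsilon started-by theta ✓
Count: 1.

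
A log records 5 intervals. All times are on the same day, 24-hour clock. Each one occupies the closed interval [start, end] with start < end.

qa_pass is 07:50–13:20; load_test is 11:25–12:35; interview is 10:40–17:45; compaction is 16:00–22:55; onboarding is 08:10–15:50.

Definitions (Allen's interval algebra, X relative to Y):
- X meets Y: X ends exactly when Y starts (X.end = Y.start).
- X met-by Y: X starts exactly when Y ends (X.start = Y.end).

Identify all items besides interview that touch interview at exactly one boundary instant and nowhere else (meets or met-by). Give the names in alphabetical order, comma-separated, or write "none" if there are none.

none

Target interview = [10:40, 17:45].
compaction [16:00, 22:55] → overlapped-by → no.
load_test [11:25, 12:35] → during → no.
onboarding [08:10, 15:50] → overlaps → no.
qa_pass [07:50, 13:20] → overlaps → no.
Result: none.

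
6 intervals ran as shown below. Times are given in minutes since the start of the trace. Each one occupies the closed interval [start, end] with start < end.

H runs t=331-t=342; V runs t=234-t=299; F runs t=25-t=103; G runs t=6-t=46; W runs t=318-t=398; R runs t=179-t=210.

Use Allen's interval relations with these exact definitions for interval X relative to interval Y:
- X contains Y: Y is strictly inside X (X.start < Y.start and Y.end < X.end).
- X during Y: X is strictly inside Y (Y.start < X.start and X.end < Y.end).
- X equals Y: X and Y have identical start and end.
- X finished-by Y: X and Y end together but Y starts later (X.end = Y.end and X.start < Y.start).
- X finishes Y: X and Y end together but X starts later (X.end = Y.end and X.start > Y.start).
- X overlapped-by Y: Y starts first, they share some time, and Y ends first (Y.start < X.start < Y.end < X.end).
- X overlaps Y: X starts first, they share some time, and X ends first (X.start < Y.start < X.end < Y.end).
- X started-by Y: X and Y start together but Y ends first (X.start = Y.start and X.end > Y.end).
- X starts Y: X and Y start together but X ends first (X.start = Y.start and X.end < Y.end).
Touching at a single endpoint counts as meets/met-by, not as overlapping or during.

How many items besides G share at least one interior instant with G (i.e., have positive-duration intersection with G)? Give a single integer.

1

Target G = [t=6, t=46].
F [t=25, t=103] → overlapped-by → counts.
H [t=331, t=342] → after → no.
R [t=179, t=210] → after → no.
V [t=234, t=299] → after → no.
W [t=318, t=398] → after → no.
Total: 1.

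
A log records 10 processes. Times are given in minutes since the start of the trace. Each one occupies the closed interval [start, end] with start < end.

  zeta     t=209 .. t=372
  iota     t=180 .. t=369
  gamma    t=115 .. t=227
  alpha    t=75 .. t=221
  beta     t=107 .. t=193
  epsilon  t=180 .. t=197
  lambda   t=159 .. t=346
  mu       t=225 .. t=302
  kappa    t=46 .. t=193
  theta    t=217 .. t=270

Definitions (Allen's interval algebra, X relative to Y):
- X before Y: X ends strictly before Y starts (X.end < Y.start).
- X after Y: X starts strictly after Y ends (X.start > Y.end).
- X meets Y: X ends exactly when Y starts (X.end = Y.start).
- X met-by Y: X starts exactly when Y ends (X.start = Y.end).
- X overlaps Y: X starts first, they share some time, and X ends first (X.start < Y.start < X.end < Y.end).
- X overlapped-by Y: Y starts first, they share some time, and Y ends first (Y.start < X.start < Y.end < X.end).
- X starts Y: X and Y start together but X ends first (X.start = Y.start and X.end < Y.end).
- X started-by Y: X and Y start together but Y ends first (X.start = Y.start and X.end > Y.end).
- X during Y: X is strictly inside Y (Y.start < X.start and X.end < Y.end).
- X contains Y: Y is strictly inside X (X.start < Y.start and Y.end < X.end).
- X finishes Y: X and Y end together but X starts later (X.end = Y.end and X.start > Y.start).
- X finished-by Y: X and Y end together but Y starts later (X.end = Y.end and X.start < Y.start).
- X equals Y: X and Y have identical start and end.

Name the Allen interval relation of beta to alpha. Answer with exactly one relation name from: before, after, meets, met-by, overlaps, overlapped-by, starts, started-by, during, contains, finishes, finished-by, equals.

beta = [t=107, t=193]; alpha = [t=75, t=221].
Compare endpoints: beta.start > alpha.start, beta.start < alpha.end, beta.end > alpha.start, beta.end < alpha.end.
That pattern is 'during'.

during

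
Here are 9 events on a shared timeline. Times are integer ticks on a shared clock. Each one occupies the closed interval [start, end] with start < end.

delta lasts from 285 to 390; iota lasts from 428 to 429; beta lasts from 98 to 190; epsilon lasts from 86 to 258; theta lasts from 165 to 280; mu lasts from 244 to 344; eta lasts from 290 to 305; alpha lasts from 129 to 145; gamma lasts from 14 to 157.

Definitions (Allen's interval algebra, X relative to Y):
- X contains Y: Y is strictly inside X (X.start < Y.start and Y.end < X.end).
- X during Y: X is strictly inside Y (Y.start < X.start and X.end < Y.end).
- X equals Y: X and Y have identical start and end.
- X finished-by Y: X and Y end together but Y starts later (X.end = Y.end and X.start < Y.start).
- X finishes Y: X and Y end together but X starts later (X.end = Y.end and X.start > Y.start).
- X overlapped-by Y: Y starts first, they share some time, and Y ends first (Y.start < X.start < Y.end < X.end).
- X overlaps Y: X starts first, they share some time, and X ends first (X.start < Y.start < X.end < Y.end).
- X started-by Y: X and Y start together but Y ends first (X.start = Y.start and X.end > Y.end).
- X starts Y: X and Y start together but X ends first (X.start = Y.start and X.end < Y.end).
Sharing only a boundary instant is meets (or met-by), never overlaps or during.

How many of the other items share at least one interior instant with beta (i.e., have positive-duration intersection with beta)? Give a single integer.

Target beta = [98, 190].
alpha [129, 145] → during → counts.
delta [285, 390] → after → no.
epsilon [86, 258] → contains → counts.
eta [290, 305] → after → no.
gamma [14, 157] → overlaps → counts.
iota [428, 429] → after → no.
mu [244, 344] → after → no.
theta [165, 280] → overlapped-by → counts.
Total: 4.

4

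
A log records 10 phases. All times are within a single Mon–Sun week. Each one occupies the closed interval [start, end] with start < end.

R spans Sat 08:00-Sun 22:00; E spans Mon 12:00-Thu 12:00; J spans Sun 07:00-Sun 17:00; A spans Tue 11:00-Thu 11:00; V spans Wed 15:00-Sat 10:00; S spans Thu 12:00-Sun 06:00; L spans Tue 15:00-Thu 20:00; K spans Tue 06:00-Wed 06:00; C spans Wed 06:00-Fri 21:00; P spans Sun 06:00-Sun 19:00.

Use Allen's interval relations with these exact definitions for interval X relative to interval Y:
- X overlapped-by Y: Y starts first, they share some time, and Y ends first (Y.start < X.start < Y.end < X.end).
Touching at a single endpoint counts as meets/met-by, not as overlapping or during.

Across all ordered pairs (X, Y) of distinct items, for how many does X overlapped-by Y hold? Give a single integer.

16

Checking all 90 ordered pairs for relation 'overlapped-by'; matching pairs in alphabetical order:
(A, K): A overlapped-by K ✓
(C, A): C overlapped-by A ✓
(C, E): C overlapped-by E ✓
(C, L): C overlapped-by L ✓
(L, A): L overlapped-by A ✓
(L, E): L overlapped-by E ✓
(L, K): L overlapped-by K ✓
(R, S): R overlapped-by S ✓
(R, V): R overlapped-by V ✓
(S, C): S overlapped-by C ✓
(S, L): S overlapped-by L ✓
(S, V): S overlapped-by V ✓
(V, A): V overlapped-by A ✓
(V, C): V overlapped-by C ✓
(V, E): V overlapped-by E ✓
(V, L): V overlapped-by L ✓
Count: 16.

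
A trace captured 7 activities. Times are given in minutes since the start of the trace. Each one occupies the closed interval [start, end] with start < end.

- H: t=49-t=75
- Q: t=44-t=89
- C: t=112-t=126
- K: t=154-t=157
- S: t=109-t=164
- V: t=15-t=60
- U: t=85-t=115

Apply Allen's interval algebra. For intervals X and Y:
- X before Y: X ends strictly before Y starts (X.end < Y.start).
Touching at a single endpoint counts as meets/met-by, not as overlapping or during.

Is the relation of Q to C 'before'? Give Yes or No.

Yes

Q = [t=44, t=89], C = [t=112, t=126].
Actual relation of Q to C: before.
Asked whether 'before' holds → Yes.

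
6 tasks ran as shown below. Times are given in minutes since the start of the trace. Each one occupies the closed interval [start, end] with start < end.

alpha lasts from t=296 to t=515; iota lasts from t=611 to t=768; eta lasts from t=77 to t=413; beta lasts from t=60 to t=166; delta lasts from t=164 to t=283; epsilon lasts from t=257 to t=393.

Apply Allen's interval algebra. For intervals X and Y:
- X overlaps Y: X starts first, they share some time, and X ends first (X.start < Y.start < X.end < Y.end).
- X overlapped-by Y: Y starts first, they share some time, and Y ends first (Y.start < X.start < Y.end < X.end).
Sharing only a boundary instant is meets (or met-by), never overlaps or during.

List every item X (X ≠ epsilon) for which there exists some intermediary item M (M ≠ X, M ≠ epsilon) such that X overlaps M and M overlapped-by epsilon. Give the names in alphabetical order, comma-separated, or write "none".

Target epsilon = [t=257, t=393].
Intermediaries M with M overlapped-by epsilon: alpha.
Via alpha — items with X overlaps alpha: eta.
Union: eta.

eta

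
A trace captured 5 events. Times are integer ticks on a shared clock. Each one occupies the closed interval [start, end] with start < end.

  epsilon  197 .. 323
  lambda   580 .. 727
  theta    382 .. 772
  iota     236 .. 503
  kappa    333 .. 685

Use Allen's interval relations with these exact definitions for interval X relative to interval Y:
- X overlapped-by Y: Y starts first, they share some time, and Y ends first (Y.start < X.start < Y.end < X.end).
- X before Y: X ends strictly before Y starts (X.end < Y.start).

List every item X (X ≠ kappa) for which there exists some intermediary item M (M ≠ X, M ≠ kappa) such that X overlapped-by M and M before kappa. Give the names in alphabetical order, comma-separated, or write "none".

Target kappa = [333, 685].
Intermediaries M with M before kappa: epsilon.
Via epsilon — items with X overlapped-by epsilon: iota.
Union: iota.

iota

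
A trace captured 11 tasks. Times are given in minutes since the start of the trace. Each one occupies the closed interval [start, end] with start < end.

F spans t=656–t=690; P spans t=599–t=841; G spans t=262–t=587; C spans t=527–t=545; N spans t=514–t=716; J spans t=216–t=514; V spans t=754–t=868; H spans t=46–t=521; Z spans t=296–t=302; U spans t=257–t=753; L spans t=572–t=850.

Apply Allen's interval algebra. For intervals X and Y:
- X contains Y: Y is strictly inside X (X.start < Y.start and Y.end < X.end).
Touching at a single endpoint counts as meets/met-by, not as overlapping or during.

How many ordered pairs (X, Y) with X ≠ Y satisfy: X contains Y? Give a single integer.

15

Checking all 110 ordered pairs for relation 'contains'; matching pairs in alphabetical order:
(G, C): G contains C ✓
(G, Z): G contains Z ✓
(H, J): H contains J ✓
(H, Z): H contains Z ✓
(J, Z): J contains Z ✓
(L, F): L contains F ✓
(L, P): L contains P ✓
(N, C): N contains C ✓
(N, F): N contains F ✓
(P, F): P contains F ✓
(U, C): U contains C ✓
(U, F): U contains F ✓
(U, G): U contains G ✓
(U, N): U contains N ✓
(U, Z): U contains Z ✓
Count: 15.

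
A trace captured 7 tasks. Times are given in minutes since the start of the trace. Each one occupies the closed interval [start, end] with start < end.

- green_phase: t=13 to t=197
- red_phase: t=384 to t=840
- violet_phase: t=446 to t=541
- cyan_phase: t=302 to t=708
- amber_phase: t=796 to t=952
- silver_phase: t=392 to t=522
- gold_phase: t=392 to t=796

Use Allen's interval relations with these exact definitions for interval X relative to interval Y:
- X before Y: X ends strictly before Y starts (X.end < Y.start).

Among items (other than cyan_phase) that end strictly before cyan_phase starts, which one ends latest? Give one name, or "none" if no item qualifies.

Target cyan_phase = [t=302, t=708].
amber_phase [t=796, t=952] → after → excluded.
gold_phase [t=392, t=796] → overlapped-by → excluded.
green_phase [t=13, t=197] → before → candidate.
red_phase [t=384, t=840] → overlapped-by → excluded.
silver_phase [t=392, t=522] → during → excluded.
violet_phase [t=446, t=541] → during → excluded.
Among candidates, latest end is t=197 → green_phase.

green_phase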